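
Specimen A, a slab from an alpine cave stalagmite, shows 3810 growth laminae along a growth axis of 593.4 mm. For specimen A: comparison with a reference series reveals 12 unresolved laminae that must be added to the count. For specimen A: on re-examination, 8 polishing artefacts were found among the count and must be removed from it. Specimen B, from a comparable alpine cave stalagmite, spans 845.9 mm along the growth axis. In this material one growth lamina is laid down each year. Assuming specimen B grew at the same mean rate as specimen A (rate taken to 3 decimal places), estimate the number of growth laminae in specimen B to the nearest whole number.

Specimen A: correcting the raw count gives 3810 − 8 + 12 = 3814 true growth laminae.
A: 593.4 mm over 3814 years gives 593.4 / 3814 ≈ 0.156 mm/yr.
Specimen B: 845.9 mm / 0.156 mm per year = 5422.44 years ≈ 5422 growth laminae.

5422 growth laminae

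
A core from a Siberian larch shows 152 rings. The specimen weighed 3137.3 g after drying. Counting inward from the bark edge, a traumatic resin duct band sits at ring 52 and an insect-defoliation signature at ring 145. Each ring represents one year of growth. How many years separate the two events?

145 − 52 = 93 rings lie between the two events.
One ring per year makes the interval 93 years.

93 years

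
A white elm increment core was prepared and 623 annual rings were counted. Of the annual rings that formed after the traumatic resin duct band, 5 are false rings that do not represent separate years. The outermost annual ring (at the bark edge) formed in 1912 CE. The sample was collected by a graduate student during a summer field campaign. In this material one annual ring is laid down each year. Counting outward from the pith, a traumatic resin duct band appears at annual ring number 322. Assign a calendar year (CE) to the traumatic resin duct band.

1616 CE

623 − 322 = 301 annual rings lie beyond the traumatic resin duct band toward the bark edge.
Removing the 5 false annual rings leaves 301 − 5 = 296 true annual rings beyond the traumatic resin duct band.
The annual ring at the bark edge is 1912 CE, so the traumatic resin duct band dates to 1912 − 296 = 1616 CE.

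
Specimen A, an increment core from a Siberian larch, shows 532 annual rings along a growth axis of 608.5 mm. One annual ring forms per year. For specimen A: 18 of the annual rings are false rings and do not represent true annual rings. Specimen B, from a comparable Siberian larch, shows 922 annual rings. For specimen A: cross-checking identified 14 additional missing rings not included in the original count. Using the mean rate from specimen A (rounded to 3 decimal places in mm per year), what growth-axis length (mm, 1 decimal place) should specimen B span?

1062.1 mm

Specimen A: adjusted count: 532 − 18 + 14 = 528 annual rings.
A: 608.5 mm over 528 years gives 608.5 / 528 ≈ 1.152 mm per year.
B's length ≈ 1.152 × 922 = 1062.1 mm.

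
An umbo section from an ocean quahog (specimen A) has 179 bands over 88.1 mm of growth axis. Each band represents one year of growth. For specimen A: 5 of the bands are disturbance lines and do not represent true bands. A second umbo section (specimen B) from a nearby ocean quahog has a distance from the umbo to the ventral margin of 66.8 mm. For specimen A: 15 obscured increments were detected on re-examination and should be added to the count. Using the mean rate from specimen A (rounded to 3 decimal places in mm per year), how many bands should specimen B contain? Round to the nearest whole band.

143 bands

Specimen A: after corrections the count is 179 − 5 + 15 = 189 bands.
A: Mean rate = 88.1 mm / 189 years ≈ 0.466 mm/year.
Specimen B: 66.8 mm / 0.466 mm per year = 143.35 years ≈ 143 bands.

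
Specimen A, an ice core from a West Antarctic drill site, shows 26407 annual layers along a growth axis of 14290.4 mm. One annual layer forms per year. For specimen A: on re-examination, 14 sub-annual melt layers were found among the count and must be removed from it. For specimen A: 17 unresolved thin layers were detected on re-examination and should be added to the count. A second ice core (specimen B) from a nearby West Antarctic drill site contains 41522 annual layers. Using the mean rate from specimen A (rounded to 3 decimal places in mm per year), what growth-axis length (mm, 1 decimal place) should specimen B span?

Specimen A: correcting the raw count gives 26407 − 14 + 17 = 26410 true annual layers.
A: Mean rate = 14290.4 mm / 26410 years ≈ 0.541 mm/yr.
B's length ≈ 0.541 × 41522 = 22463.4 mm.

22463.4 mm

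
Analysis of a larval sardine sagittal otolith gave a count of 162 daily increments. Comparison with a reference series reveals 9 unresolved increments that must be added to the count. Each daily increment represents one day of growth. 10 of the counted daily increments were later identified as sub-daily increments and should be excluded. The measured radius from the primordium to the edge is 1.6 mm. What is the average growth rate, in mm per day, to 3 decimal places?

0.010 mm per day

Adjusted count: 162 − 10 + 9 = 161 daily increments.
1.6 mm over 161 days gives 1.6 / 161 ≈ 0.010 mm per day.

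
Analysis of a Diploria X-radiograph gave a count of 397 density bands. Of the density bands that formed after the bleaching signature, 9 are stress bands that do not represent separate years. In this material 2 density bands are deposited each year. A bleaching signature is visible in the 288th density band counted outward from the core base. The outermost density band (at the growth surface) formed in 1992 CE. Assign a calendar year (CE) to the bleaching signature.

The bleaching signature sits at density band 288 from the core base, so 397 − 288 = 109 density bands formed after it.
Excluding 9 false density bands: 109 − 9 = 100.
Dividing by 2 density bands per year: 100 / 2 = 50 years.
1992 − 50 = 1942 CE.

1942 CE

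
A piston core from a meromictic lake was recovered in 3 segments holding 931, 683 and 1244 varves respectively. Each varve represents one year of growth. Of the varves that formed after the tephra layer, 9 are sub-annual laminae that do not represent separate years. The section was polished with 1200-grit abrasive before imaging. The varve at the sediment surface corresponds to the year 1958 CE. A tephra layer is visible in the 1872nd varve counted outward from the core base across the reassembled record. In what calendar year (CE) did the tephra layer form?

Total varves = 931 + 683 + 1244 = 2858.
2858 − 1872 = 986 varves lie beyond the tephra layer toward the sediment surface.
Excluding 9 false varves: 986 − 9 = 977.
Counting back 977 years from 1958 CE places the tephra layer in 1958 − 977 = 981 CE.

981 CE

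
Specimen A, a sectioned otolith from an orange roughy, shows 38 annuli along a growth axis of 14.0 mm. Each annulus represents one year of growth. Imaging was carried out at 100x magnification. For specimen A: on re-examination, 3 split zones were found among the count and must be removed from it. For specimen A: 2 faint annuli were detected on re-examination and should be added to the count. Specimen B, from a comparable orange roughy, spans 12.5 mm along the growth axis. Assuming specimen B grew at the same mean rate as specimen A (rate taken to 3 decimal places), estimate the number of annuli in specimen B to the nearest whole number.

33 annuli

Specimen A: true annulus count = 38 − 3 + 2 = 37.
A: Extension rate ≈ 14.0 / 37 = 0.378 mm/yr.
B spans 12.5 / 0.378 = 33.07 years ≈ 33 annuli.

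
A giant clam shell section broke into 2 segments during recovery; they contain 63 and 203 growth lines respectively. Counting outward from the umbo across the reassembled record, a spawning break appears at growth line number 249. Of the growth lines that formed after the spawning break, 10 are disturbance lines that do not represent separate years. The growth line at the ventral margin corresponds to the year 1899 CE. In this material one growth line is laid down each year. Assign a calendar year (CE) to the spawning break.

1892 CE

Total growth lines = 63 + 203 = 266.
Between growth line 249 and the ventral margin there are 266 − 249 = 17 growth lines.
Excluding 10 false growth lines: 17 − 10 = 7.
Counting back 7 years from 1899 CE places the spawning break in 1899 − 7 = 1892 CE.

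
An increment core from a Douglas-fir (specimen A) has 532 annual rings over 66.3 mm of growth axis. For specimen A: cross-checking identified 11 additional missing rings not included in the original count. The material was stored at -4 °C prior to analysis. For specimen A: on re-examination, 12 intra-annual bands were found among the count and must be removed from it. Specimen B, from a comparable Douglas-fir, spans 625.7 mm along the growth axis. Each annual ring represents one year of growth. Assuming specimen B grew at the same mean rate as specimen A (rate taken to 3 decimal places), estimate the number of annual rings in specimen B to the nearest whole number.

5006 annual rings

Specimen A: true annual ring count = 532 − 12 + 11 = 531.
A: Extension rate ≈ 66.3 / 531 = 0.125 mm/year.
B spans 625.7 / 0.125 = 5005.60 years ≈ 5006 annual rings.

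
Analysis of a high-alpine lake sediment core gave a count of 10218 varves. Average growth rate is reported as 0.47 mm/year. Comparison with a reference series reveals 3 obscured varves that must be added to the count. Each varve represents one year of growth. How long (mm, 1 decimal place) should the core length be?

True varve count = 10218 + 3 = 10221.
Predicted length = 0.47 mm/year × 10221 years = 4803.9 mm.

4803.9 mm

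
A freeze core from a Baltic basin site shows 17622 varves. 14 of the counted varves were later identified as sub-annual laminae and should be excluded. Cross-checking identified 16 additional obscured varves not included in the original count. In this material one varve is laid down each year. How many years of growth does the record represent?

17624 yr

True varve count = 17622 − 14 + 16 = 17624.
With a one-to-one varve periodicity this is 17624 years.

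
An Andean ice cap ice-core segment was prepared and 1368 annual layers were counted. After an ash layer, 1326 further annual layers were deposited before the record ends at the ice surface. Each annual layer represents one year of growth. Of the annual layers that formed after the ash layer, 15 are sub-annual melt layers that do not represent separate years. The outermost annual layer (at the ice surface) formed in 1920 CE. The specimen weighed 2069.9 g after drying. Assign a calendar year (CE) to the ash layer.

1326 annual layers formed after the ash layer.
Removing the 15 false annual layers leaves 1326 − 15 = 1311 true annual layers beyond the ash layer.
The annual layer at the ice surface is 1920 CE, so the ash layer dates to 1920 − 1311 = 609 CE.

609 CE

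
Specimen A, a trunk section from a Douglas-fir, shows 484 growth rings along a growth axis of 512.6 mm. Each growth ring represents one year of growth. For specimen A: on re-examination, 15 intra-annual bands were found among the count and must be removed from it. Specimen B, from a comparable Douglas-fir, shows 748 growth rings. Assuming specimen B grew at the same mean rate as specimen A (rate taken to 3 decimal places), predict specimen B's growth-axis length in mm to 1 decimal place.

Specimen A: correcting the raw count gives 484 − 15 = 469 true growth rings.
A: 512.6 mm over 469 years gives 512.6 / 469 ≈ 1.093 mm per year.
For B, 1.093 mm/year × 748 years = 817.6 mm.

817.6 mm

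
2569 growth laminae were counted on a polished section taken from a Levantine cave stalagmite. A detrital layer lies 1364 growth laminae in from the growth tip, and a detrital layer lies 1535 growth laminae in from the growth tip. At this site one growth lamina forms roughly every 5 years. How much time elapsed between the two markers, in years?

855 yr

1535 − 1364 = 171 growth laminae lie between the two events.
171 growth laminae at 5 years each span 171 × 5 = 855 years.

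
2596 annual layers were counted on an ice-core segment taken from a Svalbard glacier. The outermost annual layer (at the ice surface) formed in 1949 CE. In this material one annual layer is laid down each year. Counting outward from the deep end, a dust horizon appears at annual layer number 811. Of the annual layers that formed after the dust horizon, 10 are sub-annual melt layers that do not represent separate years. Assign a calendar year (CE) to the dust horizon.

2596 − 811 = 1785 annual layers lie beyond the dust horizon toward the ice surface.
1785 − 10 false = 1775 true annual layers after the dust horizon.
Counting back 1775 years from 1949 CE places the dust horizon in 1949 − 1775 = 174 CE.

174 CE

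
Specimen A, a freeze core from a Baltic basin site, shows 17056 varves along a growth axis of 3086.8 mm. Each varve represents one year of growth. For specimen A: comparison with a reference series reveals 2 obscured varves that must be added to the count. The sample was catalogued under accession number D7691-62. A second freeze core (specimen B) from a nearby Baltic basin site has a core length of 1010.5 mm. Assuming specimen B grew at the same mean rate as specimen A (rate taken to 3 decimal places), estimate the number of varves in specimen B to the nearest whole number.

5583 varves

Specimen A: true varve count = 17056 + 2 = 17058.
A: Mean rate = 3086.8 mm / 17058 years ≈ 0.181 mm per year.
B spans 1010.5 / 0.181 = 5582.87 years ≈ 5583 varves.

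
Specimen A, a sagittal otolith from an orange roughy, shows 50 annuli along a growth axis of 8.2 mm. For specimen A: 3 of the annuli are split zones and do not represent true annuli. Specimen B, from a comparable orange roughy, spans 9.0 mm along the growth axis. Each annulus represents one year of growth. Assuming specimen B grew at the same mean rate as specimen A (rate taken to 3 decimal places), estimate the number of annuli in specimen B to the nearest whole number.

52 annuli

Specimen A: after corrections the count is 50 − 3 = 47 annuli.
A: 8.2 mm over 47 years gives 8.2 / 47 ≈ 0.174 mm/yr.
Specimen B: 9.0 mm / 0.174 mm per year = 51.72 years ≈ 52 annuli.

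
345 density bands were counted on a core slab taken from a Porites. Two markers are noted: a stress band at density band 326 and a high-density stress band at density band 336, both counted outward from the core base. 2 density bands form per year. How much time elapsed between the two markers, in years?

Separation: 336 − 326 = 10 density bands.
With 2 density bands per year, 10 / 2 = 5 years.

5 years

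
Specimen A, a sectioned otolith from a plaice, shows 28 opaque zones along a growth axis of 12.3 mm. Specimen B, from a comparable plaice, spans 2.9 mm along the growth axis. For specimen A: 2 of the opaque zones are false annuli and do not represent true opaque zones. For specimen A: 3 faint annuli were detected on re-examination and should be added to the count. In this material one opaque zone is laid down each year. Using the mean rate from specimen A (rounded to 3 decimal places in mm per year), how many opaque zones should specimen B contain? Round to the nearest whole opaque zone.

Specimen A: correcting the raw count gives 28 − 2 + 3 = 29 true opaque zones.
A: Mean rate = 12.3 mm / 29 years ≈ 0.424 mm per year.
For B, 2.9 / 0.424 = 6.84 years ≈ 7 opaque zones.

7 opaque zones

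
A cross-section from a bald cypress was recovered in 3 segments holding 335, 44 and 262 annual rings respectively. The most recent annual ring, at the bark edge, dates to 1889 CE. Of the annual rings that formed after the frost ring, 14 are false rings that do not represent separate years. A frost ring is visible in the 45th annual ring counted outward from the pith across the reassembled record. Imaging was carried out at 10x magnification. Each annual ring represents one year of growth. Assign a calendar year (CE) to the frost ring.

1307 CE

Total annual rings = 335 + 44 + 262 = 641.
641 − 45 = 596 annual rings lie beyond the frost ring toward the bark edge.
Removing the 14 false annual rings leaves 596 − 14 = 582 true annual rings beyond the frost ring.
The annual ring at the bark edge is 1889 CE, so the frost ring dates to 1889 − 582 = 1307 CE.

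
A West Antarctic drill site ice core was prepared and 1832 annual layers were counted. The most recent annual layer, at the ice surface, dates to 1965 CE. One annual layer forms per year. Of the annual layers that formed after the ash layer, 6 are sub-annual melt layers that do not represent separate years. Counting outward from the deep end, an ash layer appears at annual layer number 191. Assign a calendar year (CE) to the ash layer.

Between annual layer 191 and the ice surface there are 1832 − 191 = 1641 annual layers.
Excluding 6 false annual layers: 1641 − 6 = 1635.
Counting back 1635 years from 1965 CE places the ash layer in 1965 − 1635 = 330 CE.

330 CE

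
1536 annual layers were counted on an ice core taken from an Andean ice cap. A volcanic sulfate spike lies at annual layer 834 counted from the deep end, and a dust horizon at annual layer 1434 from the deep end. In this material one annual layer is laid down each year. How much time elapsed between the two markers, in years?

600 years

The two markers are separated by 1434 − 834 = 600 annual layers.
At one annual layer per year, 600 years elapsed between them.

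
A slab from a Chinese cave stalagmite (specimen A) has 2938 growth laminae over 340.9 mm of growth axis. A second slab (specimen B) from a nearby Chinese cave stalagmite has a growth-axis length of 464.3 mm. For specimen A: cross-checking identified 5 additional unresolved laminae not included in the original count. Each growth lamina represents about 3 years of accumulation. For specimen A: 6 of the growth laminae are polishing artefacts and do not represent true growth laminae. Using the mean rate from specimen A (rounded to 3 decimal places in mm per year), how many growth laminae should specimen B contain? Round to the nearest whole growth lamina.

Specimen A: adjusted count: 2938 − 6 + 5 = 2937 growth laminae.
Specimen A: multiplying by 3 years per growth lamina: 2937 × 3 = 8811 years.
A: Extension rate ≈ 340.9 / 8811 = 0.039 mm/year.
For B, 464.3 / 0.039 = 11905.13 years; at 3 years per growth lamina that is 11905.13 / 3 ≈ 3968 growth laminae.

3968 growth laminae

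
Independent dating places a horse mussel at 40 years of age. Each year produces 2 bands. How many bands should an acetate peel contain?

40 years at 2 bands per year gives 40 × 2 = 80 bands.
So 80 bands should be present.

80 bands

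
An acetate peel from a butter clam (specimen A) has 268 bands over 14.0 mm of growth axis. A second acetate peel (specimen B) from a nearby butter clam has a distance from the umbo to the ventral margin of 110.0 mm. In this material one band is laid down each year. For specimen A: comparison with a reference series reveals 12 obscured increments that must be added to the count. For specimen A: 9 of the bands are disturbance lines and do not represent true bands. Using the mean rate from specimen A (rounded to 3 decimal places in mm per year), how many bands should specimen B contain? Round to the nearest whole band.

2115 bands

Specimen A: after corrections the count is 268 − 9 + 12 = 271 bands.
A: 14.0 mm over 271 years gives 14.0 / 271 ≈ 0.052 mm/yr.
For B, 110.0 / 0.052 = 2115.38 years ≈ 2115 bands.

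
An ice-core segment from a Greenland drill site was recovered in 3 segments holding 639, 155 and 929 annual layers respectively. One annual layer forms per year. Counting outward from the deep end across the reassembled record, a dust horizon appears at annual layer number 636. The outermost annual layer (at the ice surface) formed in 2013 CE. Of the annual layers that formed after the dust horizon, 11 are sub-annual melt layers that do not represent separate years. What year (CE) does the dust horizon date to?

937 CE

Total annual layers = 639 + 155 + 929 = 1723.
Between annual layer 636 and the ice surface there are 1723 − 636 = 1087 annual layers.
1087 − 11 false = 1076 true annual layers after the dust horizon.
Counting back 1076 years from 2013 CE places the dust horizon in 2013 − 1076 = 937 CE.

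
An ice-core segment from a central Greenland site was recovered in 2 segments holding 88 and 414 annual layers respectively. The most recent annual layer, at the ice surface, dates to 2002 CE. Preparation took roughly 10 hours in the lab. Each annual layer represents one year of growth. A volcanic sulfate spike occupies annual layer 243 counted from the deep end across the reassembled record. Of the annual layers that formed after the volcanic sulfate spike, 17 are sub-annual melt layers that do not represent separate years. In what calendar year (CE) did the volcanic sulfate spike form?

1760 CE

Total annual layers = 88 + 414 = 502.
Between annual layer 243 and the ice surface there are 502 − 243 = 259 annual layers.
Excluding 17 false annual layers: 259 − 17 = 242.
2002 − 242 = 1760 CE.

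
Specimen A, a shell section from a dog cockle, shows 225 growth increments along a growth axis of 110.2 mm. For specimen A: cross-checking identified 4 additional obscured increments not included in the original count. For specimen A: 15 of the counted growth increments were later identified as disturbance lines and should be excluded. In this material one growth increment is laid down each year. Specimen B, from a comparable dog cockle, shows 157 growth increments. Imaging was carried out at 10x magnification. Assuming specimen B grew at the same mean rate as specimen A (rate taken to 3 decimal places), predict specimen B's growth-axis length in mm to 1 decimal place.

Specimen A: true growth increment count = 225 − 15 + 4 = 214.
A: Mean rate = 110.2 mm / 214 years ≈ 0.515 mm per year.
For B, 0.515 mm/year × 157 years = 80.9 mm.

80.9 mm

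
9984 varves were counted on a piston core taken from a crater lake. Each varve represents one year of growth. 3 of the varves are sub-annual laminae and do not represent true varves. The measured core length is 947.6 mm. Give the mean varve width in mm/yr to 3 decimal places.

0.095 mm/yr

True varve count = 9984 − 3 = 9981.
Extension rate ≈ 947.6 / 9981 = 0.095 mm/yr.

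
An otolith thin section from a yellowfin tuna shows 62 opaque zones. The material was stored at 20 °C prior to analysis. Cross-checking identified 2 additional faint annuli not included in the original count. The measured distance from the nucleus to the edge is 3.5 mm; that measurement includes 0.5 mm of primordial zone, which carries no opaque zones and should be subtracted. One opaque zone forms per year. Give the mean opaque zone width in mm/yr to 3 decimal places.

0.047 mm/yr

Adjusted count: 62 + 2 = 64 opaque zones.
Removing the 0.5 mm offcut leaves 3.5 − 0.5 = 3.0 mm.
Mean rate = 3.0 mm / 64 years ≈ 0.047 mm/yr.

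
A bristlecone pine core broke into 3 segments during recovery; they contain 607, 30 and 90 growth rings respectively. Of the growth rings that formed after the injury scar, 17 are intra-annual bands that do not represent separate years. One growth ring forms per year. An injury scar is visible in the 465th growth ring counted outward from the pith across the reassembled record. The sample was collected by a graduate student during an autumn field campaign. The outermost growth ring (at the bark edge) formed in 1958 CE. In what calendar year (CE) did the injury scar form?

1713 CE

Total growth rings = 607 + 30 + 90 = 727.
727 − 465 = 262 growth rings lie beyond the injury scar toward the bark edge.
Excluding 17 false growth rings: 262 − 17 = 245.
Counting back 245 years from 1958 CE places the injury scar in 1958 − 245 = 1713 CE.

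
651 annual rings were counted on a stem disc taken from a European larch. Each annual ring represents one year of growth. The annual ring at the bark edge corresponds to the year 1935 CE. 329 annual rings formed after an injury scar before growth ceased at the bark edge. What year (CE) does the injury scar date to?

329 annual rings post-date the injury scar.
The annual ring at the bark edge is 1935 CE, so the injury scar dates to 1935 − 329 = 1606 CE.

1606 CE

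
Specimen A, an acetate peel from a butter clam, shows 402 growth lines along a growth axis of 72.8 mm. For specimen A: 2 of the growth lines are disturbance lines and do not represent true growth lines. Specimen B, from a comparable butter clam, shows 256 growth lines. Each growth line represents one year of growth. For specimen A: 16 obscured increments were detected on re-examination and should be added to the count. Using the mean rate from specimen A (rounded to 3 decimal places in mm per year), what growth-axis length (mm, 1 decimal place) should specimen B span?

44.8 mm

Specimen A: after corrections the count is 402 − 2 + 16 = 416 growth lines.
A: Extension rate ≈ 72.8 / 416 = 0.175 mm/yr.
For B, 0.175 mm/year × 256 years = 44.8 mm.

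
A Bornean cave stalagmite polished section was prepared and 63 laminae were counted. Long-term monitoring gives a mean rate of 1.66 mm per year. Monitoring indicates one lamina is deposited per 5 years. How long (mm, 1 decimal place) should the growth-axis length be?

522.9 mm

Multiplying by 5 years per lamina: 63 × 5 = 315 years.
315 years at 1.66 mm/year gives 1.66 × 315 = 522.9 mm.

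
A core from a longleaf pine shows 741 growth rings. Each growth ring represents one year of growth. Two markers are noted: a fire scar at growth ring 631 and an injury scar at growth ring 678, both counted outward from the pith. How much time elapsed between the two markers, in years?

Separation: 678 − 631 = 47 growth rings.
At one growth ring per year, 47 years elapsed between them.

47 years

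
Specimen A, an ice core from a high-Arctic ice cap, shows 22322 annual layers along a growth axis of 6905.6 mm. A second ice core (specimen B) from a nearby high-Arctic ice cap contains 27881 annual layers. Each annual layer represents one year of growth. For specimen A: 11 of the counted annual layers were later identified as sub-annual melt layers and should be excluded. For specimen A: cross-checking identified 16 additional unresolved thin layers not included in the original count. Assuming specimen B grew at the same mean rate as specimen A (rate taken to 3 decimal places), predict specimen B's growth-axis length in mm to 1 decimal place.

8615.2 mm

Specimen A: adjusted count: 22322 − 11 + 16 = 22327 annual layers.
A: 6905.6 mm over 22327 years gives 6905.6 / 22327 ≈ 0.309 mm/yr.
B's length ≈ 0.309 × 27881 = 8615.2 mm.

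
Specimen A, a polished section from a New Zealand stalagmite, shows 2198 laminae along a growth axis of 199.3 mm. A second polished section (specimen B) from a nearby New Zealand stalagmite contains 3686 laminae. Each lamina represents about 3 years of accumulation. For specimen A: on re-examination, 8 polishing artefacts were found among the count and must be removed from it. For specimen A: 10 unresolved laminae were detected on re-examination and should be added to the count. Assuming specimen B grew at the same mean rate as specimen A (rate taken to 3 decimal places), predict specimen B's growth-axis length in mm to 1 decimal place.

331.7 mm

Specimen A: after corrections the count is 2198 − 8 + 10 = 2200 laminae.
Specimen A: multiplying by 3 years per lamina: 2200 × 3 = 6600 years.
A: Extension rate ≈ 199.3 / 6600 = 0.030 mm/year.
Specimen B: at 3 years per lamina, 3686 × 3 = 11058 years. Length of B = 0.030 × 11058 = 331.7 mm.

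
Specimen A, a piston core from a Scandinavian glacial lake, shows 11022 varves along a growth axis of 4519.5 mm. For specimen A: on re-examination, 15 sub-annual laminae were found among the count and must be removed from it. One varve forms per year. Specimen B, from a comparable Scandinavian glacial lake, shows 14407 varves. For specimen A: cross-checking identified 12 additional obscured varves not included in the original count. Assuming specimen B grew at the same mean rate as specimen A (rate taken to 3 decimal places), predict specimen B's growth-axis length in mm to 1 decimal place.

5906.9 mm

Specimen A: true varve count = 11022 − 15 + 12 = 11019.
A: 4519.5 mm over 11019 years gives 4519.5 / 11019 ≈ 0.410 mm/yr.
Length of B = 0.410 × 14407 = 5906.9 mm.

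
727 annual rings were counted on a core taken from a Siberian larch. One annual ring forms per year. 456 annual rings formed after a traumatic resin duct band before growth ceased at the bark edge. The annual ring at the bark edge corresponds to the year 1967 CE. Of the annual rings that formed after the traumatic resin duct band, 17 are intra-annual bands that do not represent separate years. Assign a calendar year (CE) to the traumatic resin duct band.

There are 456 annual rings younger than the traumatic resin duct band.
Excluding 17 false annual rings: 456 − 17 = 439.
Counting back 439 years from 1967 CE places the traumatic resin duct band in 1967 − 439 = 1528 CE.

1528 CE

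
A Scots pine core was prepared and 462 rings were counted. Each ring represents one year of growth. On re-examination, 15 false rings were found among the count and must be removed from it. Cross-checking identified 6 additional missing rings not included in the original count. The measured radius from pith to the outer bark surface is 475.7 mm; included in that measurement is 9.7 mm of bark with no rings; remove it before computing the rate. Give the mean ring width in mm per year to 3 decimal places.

1.029 mm per year

True ring count = 462 − 15 + 6 = 453.
Removing the 9.7 mm offcut leaves 475.7 − 9.7 = 466.0 mm.
Extension rate ≈ 466.0 / 453 = 1.029 mm per year.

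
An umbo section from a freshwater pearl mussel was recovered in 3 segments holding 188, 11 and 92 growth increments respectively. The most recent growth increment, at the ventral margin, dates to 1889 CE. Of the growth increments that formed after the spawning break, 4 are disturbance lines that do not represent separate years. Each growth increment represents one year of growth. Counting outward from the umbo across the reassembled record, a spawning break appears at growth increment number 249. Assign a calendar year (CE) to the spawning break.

1851 CE

Total growth increments = 188 + 11 + 92 = 291.
Between growth increment 249 and the ventral margin there are 291 − 249 = 42 growth increments.
42 − 4 false = 38 true growth increments after the spawning break.
The growth increment at the ventral margin is 1889 CE, so the spawning break dates to 1889 − 38 = 1851 CE.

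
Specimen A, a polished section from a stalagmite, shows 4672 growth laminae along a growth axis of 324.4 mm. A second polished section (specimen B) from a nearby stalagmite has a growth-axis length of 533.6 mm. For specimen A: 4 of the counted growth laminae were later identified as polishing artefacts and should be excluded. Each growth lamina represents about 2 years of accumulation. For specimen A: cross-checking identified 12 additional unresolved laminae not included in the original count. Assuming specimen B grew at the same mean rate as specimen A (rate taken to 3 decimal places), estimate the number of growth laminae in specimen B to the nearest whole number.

Specimen A: true growth lamina count = 4672 − 4 + 12 = 4680.
Specimen A: 4680 growth laminae at 2 years each span 4680 × 2 = 9360 years.
A: Extension rate ≈ 324.4 / 9360 = 0.035 mm per year.
For B, 533.6 / 0.035 = 15245.71 years; at 2 years per growth lamina that is 15245.71 / 2 ≈ 7623 growth laminae.

7623 growth laminae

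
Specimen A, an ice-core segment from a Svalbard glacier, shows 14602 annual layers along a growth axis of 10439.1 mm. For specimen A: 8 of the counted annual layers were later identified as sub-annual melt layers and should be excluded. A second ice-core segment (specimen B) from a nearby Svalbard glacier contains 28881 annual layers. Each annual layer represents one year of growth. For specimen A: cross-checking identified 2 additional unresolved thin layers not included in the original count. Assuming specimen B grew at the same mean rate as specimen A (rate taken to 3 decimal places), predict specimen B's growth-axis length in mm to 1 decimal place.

20649.9 mm

Specimen A: after corrections the count is 14602 − 8 + 2 = 14596 annual layers.
A: 10439.1 mm over 14596 years gives 10439.1 / 14596 ≈ 0.715 mm/year.
B's length ≈ 0.715 × 28881 = 20649.9 mm.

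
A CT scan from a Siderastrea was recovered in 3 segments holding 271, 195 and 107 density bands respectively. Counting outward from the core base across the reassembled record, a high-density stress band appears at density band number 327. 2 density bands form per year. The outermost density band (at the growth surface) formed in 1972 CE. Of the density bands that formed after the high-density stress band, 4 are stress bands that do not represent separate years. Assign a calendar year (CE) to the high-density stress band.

1851 CE

Total density bands = 271 + 195 + 107 = 573.
Between density band 327 and the growth surface there are 573 − 327 = 246 density bands.
Excluding 4 false density bands: 246 − 4 = 242.
242 density bands at 2 per year is 242 / 2 = 121 years.
The density band at the growth surface is 1972 CE, so the high-density stress band dates to 1972 − 121 = 1851 CE.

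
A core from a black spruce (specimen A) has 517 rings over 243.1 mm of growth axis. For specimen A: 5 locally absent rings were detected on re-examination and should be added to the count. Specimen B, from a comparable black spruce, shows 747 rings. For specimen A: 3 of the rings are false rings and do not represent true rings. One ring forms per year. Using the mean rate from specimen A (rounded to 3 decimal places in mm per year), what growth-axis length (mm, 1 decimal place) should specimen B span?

Specimen A: after corrections the count is 517 − 3 + 5 = 519 rings.
A: Mean rate = 243.1 mm / 519 years ≈ 0.468 mm per year.
For B, 0.468 mm/year × 747 years = 349.6 mm.

349.6 mm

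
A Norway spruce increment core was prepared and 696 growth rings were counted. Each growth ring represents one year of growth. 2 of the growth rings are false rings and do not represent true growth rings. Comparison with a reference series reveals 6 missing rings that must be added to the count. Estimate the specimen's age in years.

Correcting the raw count gives 696 − 2 + 6 = 700 true growth rings.
One growth ring per year makes the duration 700 years.

700 yr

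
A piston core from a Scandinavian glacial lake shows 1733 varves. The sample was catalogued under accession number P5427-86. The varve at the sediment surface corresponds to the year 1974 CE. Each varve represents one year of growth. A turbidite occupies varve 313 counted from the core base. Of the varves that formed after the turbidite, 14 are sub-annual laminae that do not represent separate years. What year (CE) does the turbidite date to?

568 CE

1733 − 313 = 1420 varves lie beyond the turbidite toward the sediment surface.
Removing the 14 false varves leaves 1420 − 14 = 1406 true varves beyond the turbidite.
Counting back 1406 years from 1974 CE places the turbidite in 1974 − 1406 = 568 CE.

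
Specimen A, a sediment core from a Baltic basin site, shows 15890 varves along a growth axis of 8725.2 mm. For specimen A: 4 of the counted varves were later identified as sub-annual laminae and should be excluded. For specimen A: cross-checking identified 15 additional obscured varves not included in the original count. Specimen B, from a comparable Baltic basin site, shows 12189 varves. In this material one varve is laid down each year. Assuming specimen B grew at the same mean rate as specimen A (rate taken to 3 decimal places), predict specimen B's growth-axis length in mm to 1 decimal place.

6691.8 mm

Specimen A: true varve count = 15890 − 4 + 15 = 15901.
A: Extension rate ≈ 8725.2 / 15901 = 0.549 mm per year.
For B, 0.549 mm/year × 12189 years = 6691.8 mm.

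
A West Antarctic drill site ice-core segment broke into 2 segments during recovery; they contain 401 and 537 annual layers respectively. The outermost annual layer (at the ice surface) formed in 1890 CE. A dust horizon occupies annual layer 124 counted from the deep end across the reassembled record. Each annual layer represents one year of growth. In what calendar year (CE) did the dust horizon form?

1076 CE

Total annual layers = 401 + 537 = 938.
Between annual layer 124 and the ice surface there are 938 − 124 = 814 annual layers.
The annual layer at the ice surface is 1890 CE, so the dust horizon dates to 1890 − 814 = 1076 CE.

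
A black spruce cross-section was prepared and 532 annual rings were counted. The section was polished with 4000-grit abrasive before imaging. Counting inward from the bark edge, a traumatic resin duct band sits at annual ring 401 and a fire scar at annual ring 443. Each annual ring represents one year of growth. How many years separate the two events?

443 − 401 = 42 annual rings lie between the two events.
One annual ring per year makes the interval 42 years.

42 years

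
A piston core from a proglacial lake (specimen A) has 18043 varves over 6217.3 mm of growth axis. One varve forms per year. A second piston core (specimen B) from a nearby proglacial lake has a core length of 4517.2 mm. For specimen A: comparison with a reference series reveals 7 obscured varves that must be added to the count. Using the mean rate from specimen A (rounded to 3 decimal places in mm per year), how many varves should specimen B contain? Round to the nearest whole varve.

13131 varves

Specimen A: after corrections the count is 18043 + 7 = 18050 varves.
A: 6217.3 mm over 18050 years gives 6217.3 / 18050 ≈ 0.344 mm/yr.
B spans 4517.2 / 0.344 = 13131.40 years ≈ 13131 varves.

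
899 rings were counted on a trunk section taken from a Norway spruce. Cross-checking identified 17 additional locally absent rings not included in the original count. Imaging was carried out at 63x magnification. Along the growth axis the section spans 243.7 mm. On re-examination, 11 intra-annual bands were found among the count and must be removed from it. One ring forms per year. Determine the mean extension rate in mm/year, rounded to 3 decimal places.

0.269 mm/year

After corrections the count is 899 − 11 + 17 = 905 rings.
Extension rate ≈ 243.7 / 905 = 0.269 mm/year.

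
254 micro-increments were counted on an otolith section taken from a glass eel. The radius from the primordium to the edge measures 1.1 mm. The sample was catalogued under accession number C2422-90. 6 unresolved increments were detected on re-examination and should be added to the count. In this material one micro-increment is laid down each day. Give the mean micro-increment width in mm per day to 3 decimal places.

0.004 mm per day

True micro-increment count = 254 + 6 = 260.
Mean rate = 1.1 mm / 260 days ≈ 0.004 mm per day.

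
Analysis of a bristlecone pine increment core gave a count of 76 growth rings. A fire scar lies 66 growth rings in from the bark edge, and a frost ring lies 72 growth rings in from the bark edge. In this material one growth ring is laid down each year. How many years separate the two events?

6 years

The two markers are separated by 72 − 66 = 6 growth rings.
That is 6 years at one growth ring per year.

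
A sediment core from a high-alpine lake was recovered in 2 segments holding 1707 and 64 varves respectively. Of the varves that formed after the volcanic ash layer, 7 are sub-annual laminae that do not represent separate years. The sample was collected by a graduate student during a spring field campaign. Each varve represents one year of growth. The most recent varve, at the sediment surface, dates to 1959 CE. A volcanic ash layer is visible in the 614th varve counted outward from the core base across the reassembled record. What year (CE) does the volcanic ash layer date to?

Total varves = 1707 + 64 = 1771.
Between varve 614 and the sediment surface there are 1771 − 614 = 1157 varves.
1157 − 7 false = 1150 true varves after the volcanic ash layer.
The varve at the sediment surface is 1959 CE, so the volcanic ash layer dates to 1959 − 1150 = 809 CE.

809 CE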